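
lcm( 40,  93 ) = 3720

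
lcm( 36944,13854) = 110832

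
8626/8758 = 4313/4379 = 0.98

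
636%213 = 210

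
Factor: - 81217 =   -  241^1*337^1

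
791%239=74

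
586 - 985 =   -  399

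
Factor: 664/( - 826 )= - 2^2 *7^( - 1)*59^(-1)*83^1= - 332/413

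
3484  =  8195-4711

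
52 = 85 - 33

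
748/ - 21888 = - 1 + 5285/5472=- 0.03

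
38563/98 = 787/2=393.50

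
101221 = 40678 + 60543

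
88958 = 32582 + 56376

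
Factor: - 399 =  - 3^1*7^1*19^1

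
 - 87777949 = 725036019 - 812813968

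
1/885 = 1/885 = 0.00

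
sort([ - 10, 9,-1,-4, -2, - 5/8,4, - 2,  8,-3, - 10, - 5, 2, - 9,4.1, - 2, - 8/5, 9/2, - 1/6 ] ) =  [ - 10, - 10,-9,  -  5, - 4, - 3 , - 2,-2, - 2,- 8/5, - 1, - 5/8, - 1/6,  2,4,4.1,9/2,8,9]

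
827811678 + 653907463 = 1481719141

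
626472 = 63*9944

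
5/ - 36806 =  - 5/36806 = - 0.00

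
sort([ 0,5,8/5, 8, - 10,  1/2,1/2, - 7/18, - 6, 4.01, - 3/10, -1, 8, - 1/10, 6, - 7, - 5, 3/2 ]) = [-10,-7, - 6,-5,  -  1,  -  7/18, - 3/10,-1/10, 0, 1/2,1/2,3/2, 8/5 , 4.01,5,6, 8, 8]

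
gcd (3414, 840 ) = 6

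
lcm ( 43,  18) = 774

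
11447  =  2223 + 9224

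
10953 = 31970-21017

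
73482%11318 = 5574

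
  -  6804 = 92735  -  99539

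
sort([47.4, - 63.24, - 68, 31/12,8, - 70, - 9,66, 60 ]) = [ - 70, - 68 , - 63.24, - 9 , 31/12, 8 , 47.4,  60,66]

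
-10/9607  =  -10/9607 = - 0.00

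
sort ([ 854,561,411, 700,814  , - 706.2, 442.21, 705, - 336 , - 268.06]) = [ - 706.2, - 336,-268.06 , 411, 442.21,561,700, 705,814, 854] 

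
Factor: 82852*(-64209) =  - 5319844068 = - 2^2*3^1* 7^1 * 11^1 * 17^1*269^1 * 1259^1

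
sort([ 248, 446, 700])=[ 248,446,700 ] 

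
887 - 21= 866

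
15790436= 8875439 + 6914997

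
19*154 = 2926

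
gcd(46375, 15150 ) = 25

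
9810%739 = 203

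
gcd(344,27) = 1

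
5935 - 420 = 5515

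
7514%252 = 206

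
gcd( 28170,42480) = 90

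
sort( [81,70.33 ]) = [ 70.33 , 81 ]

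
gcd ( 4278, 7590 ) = 138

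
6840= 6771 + 69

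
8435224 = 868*9718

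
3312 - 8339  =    -  5027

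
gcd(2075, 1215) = 5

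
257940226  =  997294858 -739354632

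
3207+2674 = 5881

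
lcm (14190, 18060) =198660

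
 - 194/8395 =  - 194/8395=- 0.02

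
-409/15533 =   -  1 + 15124/15533 = -  0.03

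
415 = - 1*( - 415)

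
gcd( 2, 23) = 1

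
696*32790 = 22821840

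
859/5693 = 859/5693 = 0.15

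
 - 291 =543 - 834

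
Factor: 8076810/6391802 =3^1*5^1 * 7^1*89^(-1)*149^( - 1)*241^( - 1) * 38461^1 =4038405/3195901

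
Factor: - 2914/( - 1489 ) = 2^1*31^1*47^1*1489^ (  -  1 )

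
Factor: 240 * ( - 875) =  - 2^4*3^1*5^4*7^1 = -210000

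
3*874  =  2622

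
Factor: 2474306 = 2^1*43^1* 28771^1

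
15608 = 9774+5834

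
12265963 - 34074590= -21808627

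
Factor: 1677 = 3^1*13^1*43^1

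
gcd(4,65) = 1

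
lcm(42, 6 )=42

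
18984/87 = 218 + 6/29 = 218.21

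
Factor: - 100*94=  -  9400 = - 2^3*5^2*47^1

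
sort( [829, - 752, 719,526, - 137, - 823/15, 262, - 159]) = [ - 752, - 159, - 137, - 823/15,262 , 526,719,829 ]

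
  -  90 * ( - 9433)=848970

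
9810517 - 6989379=2821138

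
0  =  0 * 45099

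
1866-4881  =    -  3015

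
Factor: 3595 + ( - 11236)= -3^3 * 283^1 =- 7641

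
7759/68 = 7759/68 =114.10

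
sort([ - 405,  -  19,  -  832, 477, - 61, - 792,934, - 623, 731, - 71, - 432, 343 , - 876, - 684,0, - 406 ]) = [  -  876, - 832, - 792,-684, - 623, - 432,-406,-405,- 71,-61,-19,0,343, 477, 731, 934]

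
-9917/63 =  - 158 + 37/63 = -157.41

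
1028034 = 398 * 2583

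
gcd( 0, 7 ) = 7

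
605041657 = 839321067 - 234279410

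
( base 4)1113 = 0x57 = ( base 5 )322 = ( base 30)2R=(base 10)87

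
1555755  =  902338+653417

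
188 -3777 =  - 3589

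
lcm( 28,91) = 364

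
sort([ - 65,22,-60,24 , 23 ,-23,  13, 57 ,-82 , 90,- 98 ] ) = [-98, - 82, - 65,-60,  -  23, 13, 22, 23,24, 57, 90] 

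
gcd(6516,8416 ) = 4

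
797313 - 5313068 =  - 4515755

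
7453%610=133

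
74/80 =37/40 = 0.93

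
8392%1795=1212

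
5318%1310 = 78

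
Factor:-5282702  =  -2^1*2641351^1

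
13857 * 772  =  10697604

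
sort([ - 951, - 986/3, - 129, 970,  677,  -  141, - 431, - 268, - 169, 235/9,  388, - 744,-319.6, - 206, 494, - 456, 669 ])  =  [ -951, - 744,  -  456, - 431, - 986/3 , - 319.6, - 268,-206, - 169, - 141, - 129 , 235/9,388, 494,669, 677, 970 ] 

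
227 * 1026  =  232902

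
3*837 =2511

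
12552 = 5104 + 7448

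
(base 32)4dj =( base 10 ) 4531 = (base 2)1000110110011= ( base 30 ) 511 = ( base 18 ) DHD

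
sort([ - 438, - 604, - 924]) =[ -924, - 604, - 438]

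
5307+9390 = 14697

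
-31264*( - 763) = 23854432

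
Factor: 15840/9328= 90/53 =2^1 * 3^2 * 5^1*53^ ( - 1)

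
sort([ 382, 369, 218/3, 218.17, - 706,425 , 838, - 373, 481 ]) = [  -  706, -373,218/3,218.17,369,382,425,481,838 ]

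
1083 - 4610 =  - 3527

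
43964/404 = 10991/101  =  108.82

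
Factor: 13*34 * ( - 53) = - 2^1*13^1*17^1 * 53^1 = -  23426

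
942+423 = 1365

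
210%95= 20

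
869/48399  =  869/48399  =  0.02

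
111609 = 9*12401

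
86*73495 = 6320570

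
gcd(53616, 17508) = 12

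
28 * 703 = 19684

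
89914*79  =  7103206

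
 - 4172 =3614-7786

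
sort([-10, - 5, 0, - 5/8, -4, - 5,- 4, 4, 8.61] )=[ - 10  , - 5,-5, - 4 ,-4, - 5/8,0, 4, 8.61]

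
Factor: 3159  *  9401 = 3^5*7^1*13^1*17^1*79^1 = 29697759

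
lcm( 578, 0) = 0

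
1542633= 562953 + 979680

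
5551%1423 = 1282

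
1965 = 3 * 655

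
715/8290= 143/1658=0.09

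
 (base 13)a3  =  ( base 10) 133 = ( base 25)58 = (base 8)205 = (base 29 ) 4H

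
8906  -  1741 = 7165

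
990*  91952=91032480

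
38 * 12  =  456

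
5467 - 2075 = 3392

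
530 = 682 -152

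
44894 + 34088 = 78982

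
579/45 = 12 + 13/15= 12.87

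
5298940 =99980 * 53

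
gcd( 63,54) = 9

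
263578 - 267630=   -  4052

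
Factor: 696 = 2^3*3^1 * 29^1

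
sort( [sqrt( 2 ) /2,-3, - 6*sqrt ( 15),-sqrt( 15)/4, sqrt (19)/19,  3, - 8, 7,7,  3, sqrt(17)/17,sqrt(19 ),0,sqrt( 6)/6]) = [ - 6*sqrt(15),- 8,-3,-sqrt( 15 ) /4, 0 , sqrt(19)/19,sqrt( 17 ) /17,sqrt(6 ) /6,sqrt(2 ) /2, 3,  3,sqrt( 19),7, 7 ]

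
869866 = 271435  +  598431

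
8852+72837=81689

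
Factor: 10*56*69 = 2^4*3^1*5^1 * 7^1*23^1 = 38640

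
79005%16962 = 11157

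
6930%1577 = 622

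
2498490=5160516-2662026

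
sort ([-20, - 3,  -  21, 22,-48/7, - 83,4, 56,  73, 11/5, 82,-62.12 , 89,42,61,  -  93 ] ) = [  -  93,- 83,- 62.12, - 21, - 20, - 48/7,-3,11/5,4, 22, 42,56, 61,73,  82,89 ] 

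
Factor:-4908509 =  - 31^1*191^1*829^1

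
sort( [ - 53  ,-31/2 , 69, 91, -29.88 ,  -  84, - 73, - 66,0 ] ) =[-84,-73, - 66, - 53, - 29.88,-31/2, 0, 69,91 ] 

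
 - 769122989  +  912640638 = 143517649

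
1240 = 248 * 5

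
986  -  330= 656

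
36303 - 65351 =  - 29048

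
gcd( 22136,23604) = 4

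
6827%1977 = 896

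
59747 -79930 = -20183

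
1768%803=162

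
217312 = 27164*8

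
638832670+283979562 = 922812232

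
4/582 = 2/291 = 0.01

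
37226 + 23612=60838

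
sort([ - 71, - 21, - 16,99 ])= [ - 71, - 21, - 16, 99]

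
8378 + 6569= 14947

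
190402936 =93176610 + 97226326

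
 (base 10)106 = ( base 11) 97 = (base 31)3d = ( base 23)4E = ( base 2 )1101010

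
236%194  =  42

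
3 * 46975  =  140925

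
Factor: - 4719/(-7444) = 2^(-2 )*3^1*11^2*13^1 * 1861^(-1)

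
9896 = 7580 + 2316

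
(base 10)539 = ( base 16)21b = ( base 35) fe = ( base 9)658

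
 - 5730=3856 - 9586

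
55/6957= 55/6957 = 0.01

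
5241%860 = 81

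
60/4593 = 20/1531 = 0.01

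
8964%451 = 395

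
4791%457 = 221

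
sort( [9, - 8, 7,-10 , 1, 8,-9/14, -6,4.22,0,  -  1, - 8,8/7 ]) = [ - 10, - 8, - 8, - 6, - 1, - 9/14,  0,1, 8/7,4.22,7,8,9 ] 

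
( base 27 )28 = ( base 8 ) 76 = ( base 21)2k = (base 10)62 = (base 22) 2i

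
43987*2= 87974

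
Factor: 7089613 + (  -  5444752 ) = 1644861=3^1*59^1*9293^1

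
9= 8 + 1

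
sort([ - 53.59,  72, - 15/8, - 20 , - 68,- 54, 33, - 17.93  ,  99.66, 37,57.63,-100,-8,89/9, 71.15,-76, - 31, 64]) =[ - 100, - 76,-68,-54, - 53.59,-31, - 20,-17.93, - 8,-15/8, 89/9,33,37,57.63, 64, 71.15, 72, 99.66 ] 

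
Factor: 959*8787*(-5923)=  -  49911539559 = - 3^1*7^1 * 29^1*101^1*137^1*5923^1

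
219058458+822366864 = 1041425322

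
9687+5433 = 15120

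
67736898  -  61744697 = 5992201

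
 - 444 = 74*(-6)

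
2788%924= 16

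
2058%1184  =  874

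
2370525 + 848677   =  3219202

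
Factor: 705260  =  2^2*5^1*179^1*197^1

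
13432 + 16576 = 30008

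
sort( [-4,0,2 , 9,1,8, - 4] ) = [ - 4,- 4,  0,1,2,  8,9]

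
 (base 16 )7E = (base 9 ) 150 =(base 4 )1332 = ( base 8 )176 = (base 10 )126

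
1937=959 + 978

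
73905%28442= 17021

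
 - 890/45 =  - 178/9 = - 19.78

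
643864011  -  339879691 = 303984320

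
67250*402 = 27034500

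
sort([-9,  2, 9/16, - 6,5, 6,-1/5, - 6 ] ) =[ - 9, - 6, - 6, - 1/5, 9/16, 2,5,6] 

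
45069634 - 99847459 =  - 54777825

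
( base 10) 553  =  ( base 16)229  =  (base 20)17d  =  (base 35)fs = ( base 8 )1051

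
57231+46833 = 104064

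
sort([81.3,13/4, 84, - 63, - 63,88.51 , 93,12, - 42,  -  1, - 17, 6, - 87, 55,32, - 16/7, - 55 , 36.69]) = [ - 87,  -  63,-63, - 55,  -  42,- 17, - 16/7, - 1, 13/4, 6,12,32,36.69,55,81.3,84, 88.51,93 ] 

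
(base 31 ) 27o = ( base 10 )2163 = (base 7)6210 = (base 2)100001110011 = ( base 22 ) 4A7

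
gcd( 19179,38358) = 19179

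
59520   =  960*62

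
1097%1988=1097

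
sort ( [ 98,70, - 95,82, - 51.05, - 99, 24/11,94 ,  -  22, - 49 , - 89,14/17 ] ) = [ - 99,-95,-89,  -  51.05,-49,-22,14/17, 24/11 , 70,82 , 94,98 ] 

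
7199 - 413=6786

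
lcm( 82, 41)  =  82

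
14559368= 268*54326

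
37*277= 10249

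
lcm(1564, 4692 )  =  4692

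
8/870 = 4/435 = 0.01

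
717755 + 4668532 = 5386287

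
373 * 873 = 325629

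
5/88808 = 5/88808 =0.00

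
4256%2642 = 1614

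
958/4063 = 958/4063 = 0.24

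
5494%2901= 2593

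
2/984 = 1/492 = 0.00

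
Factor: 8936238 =2^1*3^1 * 541^1*2753^1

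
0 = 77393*0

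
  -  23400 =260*(- 90 )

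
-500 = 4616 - 5116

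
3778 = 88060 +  - 84282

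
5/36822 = 5/36822 = 0.00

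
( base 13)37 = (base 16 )2E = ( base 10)46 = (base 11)42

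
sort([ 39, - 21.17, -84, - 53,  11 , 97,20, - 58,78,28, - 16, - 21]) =[ -84  , - 58, - 53, - 21.17, - 21, - 16,11,20, 28 , 39,78, 97]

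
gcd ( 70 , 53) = 1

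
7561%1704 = 745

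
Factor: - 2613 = - 3^1 * 13^1*67^1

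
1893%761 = 371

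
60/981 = 20/327=0.06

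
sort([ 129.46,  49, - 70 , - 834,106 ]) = [ - 834, - 70,  49, 106, 129.46 ] 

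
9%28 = 9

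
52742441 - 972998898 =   -  920256457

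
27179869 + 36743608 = 63923477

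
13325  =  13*1025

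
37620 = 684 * 55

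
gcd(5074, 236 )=118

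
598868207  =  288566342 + 310301865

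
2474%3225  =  2474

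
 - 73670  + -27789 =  -101459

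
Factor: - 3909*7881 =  - 3^2*37^1* 71^1*1303^1 = - 30806829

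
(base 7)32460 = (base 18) 1719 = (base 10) 8127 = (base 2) 1111110111111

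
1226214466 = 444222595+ 781991871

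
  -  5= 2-7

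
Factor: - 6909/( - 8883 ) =7/9 = 3^( - 2)*7^1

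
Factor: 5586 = 2^1*3^1 * 7^2*19^1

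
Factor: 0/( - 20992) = 0 = 0^1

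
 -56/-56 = 1/1 = 1.00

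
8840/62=142 + 18/31 = 142.58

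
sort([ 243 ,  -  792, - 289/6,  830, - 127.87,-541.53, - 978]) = [ - 978, - 792, - 541.53, - 127.87, - 289/6,243, 830] 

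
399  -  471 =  - 72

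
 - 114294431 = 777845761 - 892140192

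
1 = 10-9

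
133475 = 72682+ 60793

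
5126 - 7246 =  - 2120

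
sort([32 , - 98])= [  -  98,  32 ] 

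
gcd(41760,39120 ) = 240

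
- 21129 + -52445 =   -  73574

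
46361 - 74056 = -27695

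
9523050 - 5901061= 3621989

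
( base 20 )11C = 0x1b0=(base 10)432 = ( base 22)JE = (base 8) 660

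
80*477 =38160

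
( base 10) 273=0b100010001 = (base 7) 540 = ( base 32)8h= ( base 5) 2043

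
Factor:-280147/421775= - 5^( -2 )* 7^1*31^1*1291^1*16871^( - 1 )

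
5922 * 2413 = 14289786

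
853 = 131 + 722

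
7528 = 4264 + 3264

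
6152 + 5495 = 11647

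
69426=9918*7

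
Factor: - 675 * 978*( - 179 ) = 2^1*3^4*5^2* 163^1*179^1 = 118166850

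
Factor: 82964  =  2^2*7^1* 2963^1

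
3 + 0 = 3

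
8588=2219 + 6369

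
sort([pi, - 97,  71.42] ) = [ - 97,pi, 71.42]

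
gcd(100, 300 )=100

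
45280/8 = 5660 =5660.00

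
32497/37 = 878 + 11/37 = 878.30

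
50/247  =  50/247 = 0.20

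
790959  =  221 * 3579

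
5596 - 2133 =3463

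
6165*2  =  12330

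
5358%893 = 0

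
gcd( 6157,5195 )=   1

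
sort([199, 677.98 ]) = [199, 677.98]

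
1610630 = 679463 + 931167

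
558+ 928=1486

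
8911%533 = 383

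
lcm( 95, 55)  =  1045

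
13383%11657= 1726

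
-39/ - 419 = 39/419=0.09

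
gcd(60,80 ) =20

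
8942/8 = 1117 + 3/4 = 1117.75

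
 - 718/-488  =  359/244 = 1.47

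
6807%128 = 23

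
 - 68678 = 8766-77444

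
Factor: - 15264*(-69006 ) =2^6*3^3 * 7^1*31^1*53^2 = 1053307584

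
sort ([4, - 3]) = [ - 3,4 ]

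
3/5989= 3/5989 = 0.00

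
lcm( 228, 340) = 19380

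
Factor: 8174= 2^1*61^1*67^1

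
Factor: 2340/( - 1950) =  - 2^1*3^1*5^( - 1) =-6/5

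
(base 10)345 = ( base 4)11121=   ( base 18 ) 113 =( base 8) 531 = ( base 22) FF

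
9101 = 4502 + 4599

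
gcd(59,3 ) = 1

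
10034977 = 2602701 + 7432276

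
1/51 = 1/51 = 0.02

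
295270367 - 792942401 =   -  497672034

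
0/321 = 0= 0.00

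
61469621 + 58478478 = 119948099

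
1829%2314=1829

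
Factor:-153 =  - 3^2*17^1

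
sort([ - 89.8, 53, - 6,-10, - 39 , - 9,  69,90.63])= [ - 89.8,  -  39, - 10, - 9,-6,53,  69,90.63]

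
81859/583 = 81859/583= 140.41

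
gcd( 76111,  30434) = 1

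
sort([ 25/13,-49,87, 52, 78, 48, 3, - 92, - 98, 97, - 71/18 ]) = [ - 98, - 92, - 49,-71/18,25/13, 3, 48,  52 , 78,87,  97] 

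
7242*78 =564876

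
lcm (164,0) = 0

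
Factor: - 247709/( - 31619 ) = 35387/4517 = 11^1 * 3217^1*4517^ (-1)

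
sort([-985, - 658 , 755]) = [-985, - 658,755 ] 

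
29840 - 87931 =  -58091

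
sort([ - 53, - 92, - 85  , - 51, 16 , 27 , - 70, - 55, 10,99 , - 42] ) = [-92, - 85, - 70 , - 55,-53,  -  51,  -  42,  10, 16  ,  27, 99]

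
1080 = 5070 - 3990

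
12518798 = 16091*778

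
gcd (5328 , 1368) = 72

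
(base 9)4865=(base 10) 3623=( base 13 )1859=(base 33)3AQ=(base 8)7047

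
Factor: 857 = 857^1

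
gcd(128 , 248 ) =8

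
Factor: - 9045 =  - 3^3*5^1 * 67^1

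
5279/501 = 10 + 269/501 = 10.54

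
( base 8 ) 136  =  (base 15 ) 64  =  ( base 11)86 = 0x5e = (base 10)94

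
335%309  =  26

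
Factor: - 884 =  - 2^2*13^1*17^1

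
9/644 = 9/644  =  0.01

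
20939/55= 380  +  39/55   =  380.71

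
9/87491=9/87491 = 0.00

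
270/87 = 3  +  3/29 =3.10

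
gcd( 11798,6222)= 34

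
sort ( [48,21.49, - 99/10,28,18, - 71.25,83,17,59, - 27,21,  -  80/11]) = [ - 71.25, - 27, - 99/10, - 80/11, 17,18,21, 21.49, 28,48,59,83]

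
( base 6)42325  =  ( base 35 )4o1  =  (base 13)27c8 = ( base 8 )13155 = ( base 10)5741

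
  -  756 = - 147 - 609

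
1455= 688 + 767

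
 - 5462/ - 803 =5462/803 = 6.80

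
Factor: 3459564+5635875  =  3^1 * 3031813^1 = 9095439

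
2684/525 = 2684/525 = 5.11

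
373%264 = 109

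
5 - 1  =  4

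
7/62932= 7/62932 = 0.00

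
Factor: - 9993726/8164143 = -2^1 * 3^1  *13^ (- 1)*69779^(-1 )*185069^1 = - 1110414/907127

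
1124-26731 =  - 25607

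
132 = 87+45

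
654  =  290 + 364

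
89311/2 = 89311/2 = 44655.50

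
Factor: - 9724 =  - 2^2*11^1* 13^1*17^1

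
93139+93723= 186862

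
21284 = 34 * 626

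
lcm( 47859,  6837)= 47859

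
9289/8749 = 1+540/8749= 1.06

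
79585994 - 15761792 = 63824202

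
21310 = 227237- 205927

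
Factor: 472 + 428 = 2^2*3^2* 5^2= 900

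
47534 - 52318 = - 4784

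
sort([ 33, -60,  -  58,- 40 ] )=[-60, - 58, - 40,33]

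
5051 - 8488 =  - 3437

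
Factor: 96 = 2^5*3^1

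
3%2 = 1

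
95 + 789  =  884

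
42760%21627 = 21133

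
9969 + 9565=19534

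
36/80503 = 36/80503= 0.00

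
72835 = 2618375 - 2545540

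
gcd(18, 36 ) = 18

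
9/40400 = 9/40400 = 0.00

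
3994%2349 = 1645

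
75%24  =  3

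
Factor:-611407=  - 29^2*727^1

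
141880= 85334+56546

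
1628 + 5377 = 7005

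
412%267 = 145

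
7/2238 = 7/2238  =  0.00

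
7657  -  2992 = 4665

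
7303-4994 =2309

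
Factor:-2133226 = - 2^1*757^1*1409^1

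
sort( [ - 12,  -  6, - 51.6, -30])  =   [-51.6, - 30 ,-12, - 6]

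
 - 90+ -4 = - 94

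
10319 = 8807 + 1512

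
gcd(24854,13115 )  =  43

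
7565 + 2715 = 10280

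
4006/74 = 2003/37 = 54.14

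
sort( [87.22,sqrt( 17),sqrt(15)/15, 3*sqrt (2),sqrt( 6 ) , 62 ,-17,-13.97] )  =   [ -17, - 13.97, sqrt( 15) /15,sqrt (6),sqrt( 17),  3*sqrt( 2), 62, 87.22 ]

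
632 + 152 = 784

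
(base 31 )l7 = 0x292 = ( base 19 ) 1fc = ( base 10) 658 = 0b1010010010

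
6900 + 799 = 7699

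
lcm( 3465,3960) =27720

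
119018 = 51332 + 67686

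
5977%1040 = 777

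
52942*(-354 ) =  - 18741468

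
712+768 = 1480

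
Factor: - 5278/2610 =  - 3^(-2)*5^(-1) * 7^1*13^1 = -91/45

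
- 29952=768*( - 39)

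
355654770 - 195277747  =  160377023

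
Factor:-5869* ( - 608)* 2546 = 2^6*19^2*67^1*5869^1 = 9085024192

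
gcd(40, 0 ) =40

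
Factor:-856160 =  - 2^5*5^1*5351^1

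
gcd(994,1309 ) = 7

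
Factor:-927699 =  - 3^1*109^1*2837^1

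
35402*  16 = 566432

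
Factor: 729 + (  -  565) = 2^2*41^1 = 164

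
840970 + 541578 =1382548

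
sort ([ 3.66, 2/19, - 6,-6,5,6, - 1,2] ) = [ -6, - 6, - 1, 2/19, 2 , 3.66, 5, 6]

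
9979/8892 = 1 + 1087/8892 = 1.12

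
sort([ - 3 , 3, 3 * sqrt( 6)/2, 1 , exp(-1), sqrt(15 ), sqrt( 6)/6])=[ - 3 , exp(  -  1), sqrt( 6)/6, 1, 3, 3*sqrt( 6)/2, sqrt(15)]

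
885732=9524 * 93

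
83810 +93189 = 176999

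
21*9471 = 198891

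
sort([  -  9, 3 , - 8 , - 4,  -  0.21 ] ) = [  -  9,- 8 , - 4,  -  0.21,3 ]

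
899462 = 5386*167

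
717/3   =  239 = 239.00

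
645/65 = 129/13  =  9.92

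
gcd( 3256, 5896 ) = 88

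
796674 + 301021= 1097695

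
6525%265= 165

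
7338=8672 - 1334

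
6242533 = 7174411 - 931878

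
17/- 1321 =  - 1+1304/1321 = - 0.01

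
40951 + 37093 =78044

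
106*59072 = 6261632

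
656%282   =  92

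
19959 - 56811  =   - 36852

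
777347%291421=194505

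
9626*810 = 7797060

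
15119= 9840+5279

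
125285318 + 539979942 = 665265260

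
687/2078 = 687/2078= 0.33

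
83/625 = 83/625 = 0.13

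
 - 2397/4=  -  2397/4 = -599.25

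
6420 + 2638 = 9058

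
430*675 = 290250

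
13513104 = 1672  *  8082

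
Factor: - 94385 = -5^1 * 43^1*439^1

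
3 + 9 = 12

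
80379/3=26793  =  26793.00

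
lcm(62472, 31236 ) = 62472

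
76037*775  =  58928675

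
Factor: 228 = 2^2*3^1*19^1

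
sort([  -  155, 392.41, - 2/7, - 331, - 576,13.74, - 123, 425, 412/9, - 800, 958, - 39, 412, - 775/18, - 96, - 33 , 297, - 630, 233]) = [ - 800,- 630,-576, - 331, - 155,-123, - 96, - 775/18, - 39, - 33,-2/7, 13.74, 412/9,233,297, 392.41 , 412, 425 , 958]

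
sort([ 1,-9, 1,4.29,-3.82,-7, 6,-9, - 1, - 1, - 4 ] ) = [ - 9 , - 9 ,- 7, - 4, - 3.82, -1, - 1, 1, 1,4.29, 6 ] 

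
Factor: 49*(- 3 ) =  - 147 =- 3^1*7^2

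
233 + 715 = 948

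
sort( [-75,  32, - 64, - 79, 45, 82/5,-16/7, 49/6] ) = [ - 79,-75,  -  64, - 16/7, 49/6,  82/5,32,  45]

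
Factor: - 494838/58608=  - 2^( - 3 )*  11^( - 1)*743^1 = - 743/88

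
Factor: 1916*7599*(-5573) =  - 81141118932=- 2^2 *3^1 * 17^1*149^1 * 479^1* 5573^1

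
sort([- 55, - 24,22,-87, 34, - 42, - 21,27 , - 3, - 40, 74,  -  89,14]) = [-89, - 87 , - 55,  -  42,-40, -24, - 21, - 3  ,  14,  22,  27,  34, 74] 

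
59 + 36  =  95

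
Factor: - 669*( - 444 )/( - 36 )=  - 37^1*223^1= - 8251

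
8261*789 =6517929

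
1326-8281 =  - 6955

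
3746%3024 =722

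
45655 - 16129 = 29526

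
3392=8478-5086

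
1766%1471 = 295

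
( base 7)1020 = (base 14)1b7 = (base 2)101100101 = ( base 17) 140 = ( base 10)357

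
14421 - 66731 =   -  52310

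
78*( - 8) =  - 624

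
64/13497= 64/13497 = 0.00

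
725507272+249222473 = 974729745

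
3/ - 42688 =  - 1 + 42685/42688 = - 0.00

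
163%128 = 35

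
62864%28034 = 6796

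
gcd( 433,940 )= 1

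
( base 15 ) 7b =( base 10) 116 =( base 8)164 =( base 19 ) 62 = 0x74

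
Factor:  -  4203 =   -  3^2*467^1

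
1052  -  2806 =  - 1754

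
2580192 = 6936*372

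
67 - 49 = 18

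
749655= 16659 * 45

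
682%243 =196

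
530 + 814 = 1344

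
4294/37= 116+2/37 = 116.05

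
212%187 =25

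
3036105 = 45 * 67469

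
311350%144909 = 21532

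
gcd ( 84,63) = 21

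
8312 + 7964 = 16276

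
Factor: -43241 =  - 11^1*3931^1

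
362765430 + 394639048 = 757404478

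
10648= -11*(-968 ) 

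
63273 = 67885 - 4612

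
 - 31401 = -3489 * 9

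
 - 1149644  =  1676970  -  2826614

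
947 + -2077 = - 1130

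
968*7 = 6776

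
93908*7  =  657356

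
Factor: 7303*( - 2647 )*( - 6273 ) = 3^2*17^1*41^1*67^1*109^1*2647^1 = 121263620193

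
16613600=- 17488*( - 950)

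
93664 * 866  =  81113024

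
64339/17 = 3784  +  11/17 = 3784.65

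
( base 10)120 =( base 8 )170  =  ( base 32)3o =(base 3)11110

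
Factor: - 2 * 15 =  - 2^1 * 3^1*5^1 =-  30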